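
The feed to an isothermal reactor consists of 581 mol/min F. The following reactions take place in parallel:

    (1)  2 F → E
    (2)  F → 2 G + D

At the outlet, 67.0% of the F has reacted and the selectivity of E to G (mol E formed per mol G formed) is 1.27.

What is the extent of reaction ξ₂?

Conversion of F: F consumed = 0.67 × 581 = 389.3 mol/min = 2ξ₁ + 1ξ₂.
Selectivity: 1ξ₁ / (2ξ₂) = 1.27 → ξ₁ = 2.54 ξ₂.
Substitute: (2·2.54 + 1) ξ₂ = 389.3 → ξ₂ = 64.02 mol/min, ξ₁ = 162.6 mol/min.
Outlet amounts (n = n₀ + Σ ν·ξ):
  F: 581 − 2(162.6) − 1(64.02) = 191.7
  E: 0 + 1(162.6) = 162.6
  G: 0 + 2(64.02) = 128
  D: 0 + 1(64.02) = 64.02

ξ₂ = 64 mol/min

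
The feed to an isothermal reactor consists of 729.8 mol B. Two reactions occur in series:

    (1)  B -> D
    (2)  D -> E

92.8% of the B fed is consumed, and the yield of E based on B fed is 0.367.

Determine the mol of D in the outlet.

409 mol

Conversion of B: B consumed = 1ξ₁ = 0.928 × 729.8 → ξ₁ = 677.3 mol.
Yield of E: 1ξ₂ / 729.8 = 0.367 → ξ₂ = 267.8 mol.
Outlet amounts (n = n₀ + Σ ν·ξ):
  B: 729.8 − 1(677.3) = 52.55
  D: 0 + 1(677.3) − 1(267.8) = 409.4
  E: 0 + 1(267.8) = 267.8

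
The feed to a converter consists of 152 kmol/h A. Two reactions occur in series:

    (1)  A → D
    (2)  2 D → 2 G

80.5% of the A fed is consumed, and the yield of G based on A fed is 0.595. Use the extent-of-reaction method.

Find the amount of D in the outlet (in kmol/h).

Conversion of A: A consumed = 1ξ₁ = 0.805 × 152 → ξ₁ = 122.4 kmol/h.
Yield of G: 2ξ₂ / 152 = 0.595 → ξ₂ = 45.22 kmol/h.
Outlet amounts (n = n₀ + Σ ν·ξ):
  A: 152 − 1(122.4) = 29.64
  D: 0 + 1(122.4) − 2(45.22) = 31.92
  G: 0 + 2(45.22) = 90.44

31.9 kmol/h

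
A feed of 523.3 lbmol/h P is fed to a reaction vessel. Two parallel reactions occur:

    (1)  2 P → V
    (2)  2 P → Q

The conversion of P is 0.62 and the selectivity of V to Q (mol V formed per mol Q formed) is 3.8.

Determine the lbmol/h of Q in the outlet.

33.8 lbmol/h

Conversion of P: P consumed = 0.62 × 523.3 = 324.4 lbmol/h = 2ξ₁ + 2ξ₂.
Selectivity: 1ξ₁ / (1ξ₂) = 3.8 → ξ₁ = 3.8 ξ₂.
Substitute: (2·3.8 + 2) ξ₂ = 324.4 → ξ₂ = 33.8 lbmol/h, ξ₁ = 128.4 lbmol/h.
Outlet amounts (n = n₀ + Σ ν·ξ):
  P: 523.3 − 2(128.4) − 2(33.8) = 198.9
  V: 0 + 1(128.4) = 128.4
  Q: 0 + 1(33.8) = 33.8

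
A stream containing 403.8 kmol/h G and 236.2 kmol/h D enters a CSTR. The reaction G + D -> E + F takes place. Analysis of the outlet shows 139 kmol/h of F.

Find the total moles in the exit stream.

For F: n = n₀ + 1ξ → 139 = 0 + 1ξ, giving ξ = 139 kmol/h.
Outlet amounts (n = n₀ + ν ξ):
  G: 403.8 − 1(139) = 264.8
  D: 236.2 − 1(139) = 97.2
  E: 0 + 1(139) = 139
  F: 0 + 1(139) = 139
Total out = 264.8 + 97.2 + 139 + 139 = 640 kmol/h.

640 kmol/h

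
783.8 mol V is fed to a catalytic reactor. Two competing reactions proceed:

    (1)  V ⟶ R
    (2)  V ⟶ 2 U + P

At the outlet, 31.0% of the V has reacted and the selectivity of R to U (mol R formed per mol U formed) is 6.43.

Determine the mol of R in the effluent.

Conversion of V: V consumed = 0.31 × 783.8 = 243 mol = 1ξ₁ + 1ξ₂.
Selectivity: 1ξ₁ / (2ξ₂) = 6.43 → ξ₁ = 12.86 ξ₂.
Substitute: (1·12.86 + 1) ξ₂ = 243 → ξ₂ = 17.53 mol, ξ₁ = 225.4 mol.
Outlet amounts (n = n₀ + Σ ν·ξ):
  V: 783.8 − 1(225.4) − 1(17.53) = 540.8
  R: 0 + 1(225.4) = 225.4
  U: 0 + 2(17.53) = 35.06
  P: 0 + 1(17.53) = 17.53

225 mol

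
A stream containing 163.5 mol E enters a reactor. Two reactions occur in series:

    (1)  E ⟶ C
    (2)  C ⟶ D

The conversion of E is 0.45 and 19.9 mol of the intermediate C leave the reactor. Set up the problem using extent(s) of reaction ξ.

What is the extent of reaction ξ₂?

Conversion of E: E consumed = 1ξ₁ = 0.45 × 163.5 → ξ₁ = 73.58 mol.
C balance: n_C = 0 + 1ξ₁ − 1ξ₂ = 19.9 → ξ₂ = (1·73.58 − 19.9)/1 = 53.68 mol.
Outlet amounts (n = n₀ + Σ ν·ξ):
  E: 163.5 − 1(73.58) = 89.92
  C: 0 + 1(73.58) − 1(53.68) = 19.9
  D: 0 + 1(53.68) = 53.68

ξ₂ = 53.7 mol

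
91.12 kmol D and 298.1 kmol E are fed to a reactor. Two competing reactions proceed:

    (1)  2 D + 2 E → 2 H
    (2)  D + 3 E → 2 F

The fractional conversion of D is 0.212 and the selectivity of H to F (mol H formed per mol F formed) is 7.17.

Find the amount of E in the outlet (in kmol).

Conversion of D: D consumed = 0.212 × 91.12 = 19.32 kmol = 2ξ₁ + 1ξ₂.
Selectivity: 2ξ₁ / (2ξ₂) = 7.17 → ξ₁ = 7.17 ξ₂.
Substitute: (2·7.17 + 1) ξ₂ = 19.32 → ξ₂ = 1.259 kmol, ξ₁ = 9.029 kmol.
Outlet amounts (n = n₀ + Σ ν·ξ):
  D: 91.12 − 2(9.029) − 1(1.259) = 71.8
  E: 298.1 − 2(9.029) − 3(1.259) = 276.3
  H: 0 + 2(9.029) = 18.06
  F: 0 + 2(1.259) = 2.519

276 kmol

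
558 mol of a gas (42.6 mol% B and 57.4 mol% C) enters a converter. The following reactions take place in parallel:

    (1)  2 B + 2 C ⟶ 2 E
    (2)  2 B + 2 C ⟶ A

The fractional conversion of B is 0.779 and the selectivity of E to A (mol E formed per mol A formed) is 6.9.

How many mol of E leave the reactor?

Conversion of B: B consumed = 0.779 × 237.7 = 185.2 mol = 2ξ₁ + 2ξ₂.
Selectivity: 2ξ₁ / (1ξ₂) = 6.9 → ξ₁ = 3.45 ξ₂.
Substitute: (2·3.45 + 2) ξ₂ = 185.2 → ξ₂ = 20.81 mol, ξ₁ = 71.78 mol.
Outlet amounts (n = n₀ + Σ ν·ξ):
  B: 237.7 − 2(71.78) − 2(20.81) = 52.53
  C: 320.3 − 2(71.78) − 2(20.81) = 135.1
  E: 0 + 2(71.78) = 143.6
  A: 0 + 1(20.81) = 20.81

144 mol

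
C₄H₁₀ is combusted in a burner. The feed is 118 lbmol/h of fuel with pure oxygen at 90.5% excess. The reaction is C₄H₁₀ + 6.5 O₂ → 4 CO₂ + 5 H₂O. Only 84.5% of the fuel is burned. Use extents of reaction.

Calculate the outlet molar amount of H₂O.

Stoichiometric O₂ = 6.5 × 118 = 767 lbmol/h; O₂ fed = 767 × 1.905 = 1461 lbmol/h.
Fuel reacted = 0.845 × 118 → ξ = 99.71 lbmol/h.
Outlet (n = n₀ + ν ξ):
  C₄H₁₀: 118 − 1(99.71) = 18.29
  O₂: 1461 − 6.5(99.71) = 813
  CO₂: 0 + 4(99.71) = 398.8
  H₂O: 0 + 5(99.71) = 498.5

499 lbmol/h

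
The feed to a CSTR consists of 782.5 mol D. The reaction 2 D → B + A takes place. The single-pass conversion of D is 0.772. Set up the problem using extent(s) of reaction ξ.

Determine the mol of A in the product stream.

302 mol

D reacted = 0.772 × 782.5 = 604.1 mol; ν_D = −2, so ξ = 604.1/2 = 302 mol.
Outlet amounts (n = n₀ + ν ξ):
  D: 782.5 − 2(302) = 178.4
  B: 0 + 1(302) = 302
  A: 0 + 1(302) = 302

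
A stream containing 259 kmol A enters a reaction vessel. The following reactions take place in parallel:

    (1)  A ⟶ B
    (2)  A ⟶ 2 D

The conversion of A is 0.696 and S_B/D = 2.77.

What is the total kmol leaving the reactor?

287 kmol

Conversion of A: A consumed = 0.696 × 259 = 180.3 kmol = 1ξ₁ + 1ξ₂.
Selectivity: 1ξ₁ / (2ξ₂) = 2.77 → ξ₁ = 5.54 ξ₂.
Substitute: (1·5.54 + 1) ξ₂ = 180.3 → ξ₂ = 27.56 kmol, ξ₁ = 152.7 kmol.
Outlet amounts (n = n₀ + Σ ν·ξ):
  A: 259 − 1(152.7) − 1(27.56) = 78.74
  B: 0 + 1(152.7) = 152.7
  D: 0 + 2(27.56) = 55.13
Total out = 78.74 + 152.7 + 55.13 = 286.6 kmol.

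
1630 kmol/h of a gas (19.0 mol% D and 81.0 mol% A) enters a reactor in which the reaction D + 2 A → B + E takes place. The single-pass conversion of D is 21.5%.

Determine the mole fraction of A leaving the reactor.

0.759

D reacted = 0.215 × 309.7 = 66.59 kmol/h; ν_D = −1, so ξ = 66.59/1 = 66.59 kmol/h.
Outlet amounts (n = n₀ + ν ξ):
  D: 309.7 − 1(66.59) = 243.1
  A: 1320 − 2(66.59) = 1187
  B: 0 + 1(66.59) = 66.59
  E: 0 + 1(66.59) = 66.59
Total out = 1563 kmol/h; y_A = 1187 / 1563 = 0.7593.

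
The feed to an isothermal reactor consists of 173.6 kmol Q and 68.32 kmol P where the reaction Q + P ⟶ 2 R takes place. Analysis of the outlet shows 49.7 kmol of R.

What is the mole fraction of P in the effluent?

For R: n = n₀ + 2ξ → 49.7 = 0 + 2ξ, giving ξ = 24.85 kmol.
Outlet amounts (n = n₀ + ν ξ):
  Q: 173.6 − 1(24.85) = 148.8
  P: 68.32 − 1(24.85) = 43.47
  R: 0 + 2(24.85) = 49.7
Total out = 241.9 kmol; y_P = 43.47 / 241.9 = 0.1797.

0.18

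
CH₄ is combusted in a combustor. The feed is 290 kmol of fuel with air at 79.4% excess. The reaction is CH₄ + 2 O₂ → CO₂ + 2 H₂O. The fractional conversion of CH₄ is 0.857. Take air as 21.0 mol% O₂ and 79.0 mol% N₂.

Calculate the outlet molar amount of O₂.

Stoichiometric O₂ = 2 × 290 = 580 kmol; O₂ fed = 580 × 1.794 = 1041 kmol.
N₂ fed = 1041 × 79/21 = 3914 kmol.
Fuel reacted = 0.857 × 290 → ξ = 248.5 kmol.
Outlet (n = n₀ + ν ξ):
  CH₄: 290 − 1(248.5) = 41.47
  O₂: 1041 − 2(248.5) = 543.5
  N₂: 3914 (inert)
  CO₂: 0 + 1(248.5) = 248.5
  H₂O: 0 + 2(248.5) = 497.1

543 kmol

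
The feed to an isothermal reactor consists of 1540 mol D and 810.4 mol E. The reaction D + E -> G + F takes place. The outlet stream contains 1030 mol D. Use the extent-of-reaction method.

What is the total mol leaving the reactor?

For D: n = n₀ − 1ξ → 1030 = 1540 − 1ξ, giving ξ = 510 mol.
Outlet amounts (n = n₀ + ν ξ):
  D: 1540 − 1(510) = 1030
  E: 810.4 − 1(510) = 300.4
  G: 0 + 1(510) = 510
  F: 0 + 1(510) = 510
Total out = 1030 + 300.4 + 510 + 510 = 2350 mol.

2350 mol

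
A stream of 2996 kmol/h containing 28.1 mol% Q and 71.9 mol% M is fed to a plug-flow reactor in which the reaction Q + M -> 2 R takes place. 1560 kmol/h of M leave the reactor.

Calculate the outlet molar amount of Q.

For M: n = n₀ − 1ξ → 1560 = 2154 − 1ξ, giving ξ = 594.1 kmol/h.
Outlet amounts (n = n₀ + ν ξ):
  Q: 841.9 − 1(594.1) = 247.8
  M: 2154 − 1(594.1) = 1560
  R: 0 + 2(594.1) = 1188

248 kmol/h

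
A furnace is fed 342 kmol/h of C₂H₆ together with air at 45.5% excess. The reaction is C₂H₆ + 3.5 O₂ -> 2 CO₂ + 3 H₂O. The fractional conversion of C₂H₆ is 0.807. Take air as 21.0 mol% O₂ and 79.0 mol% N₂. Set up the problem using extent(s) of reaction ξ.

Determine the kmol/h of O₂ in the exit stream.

776 kmol/h

Stoichiometric O₂ = 3.5 × 342 = 1197 kmol/h; O₂ fed = 1197 × 1.455 = 1742 kmol/h.
N₂ fed = 1742 × 79/21 = 6552 kmol/h.
Fuel reacted = 0.807 × 342 → ξ = 276 kmol/h.
Outlet (n = n₀ + ν ξ):
  C₂H₆: 342 − 1(276) = 66.01
  O₂: 1742 − 3.5(276) = 775.7
  N₂: 6552 (inert)
  CO₂: 0 + 2(276) = 552
  H₂O: 0 + 3(276) = 828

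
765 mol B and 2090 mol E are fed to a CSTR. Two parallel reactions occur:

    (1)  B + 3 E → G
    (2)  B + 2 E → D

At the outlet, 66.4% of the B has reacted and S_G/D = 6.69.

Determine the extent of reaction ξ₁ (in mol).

ξ₁ = 442 mol

Conversion of B: B consumed = 0.664 × 765 = 508 mol = 1ξ₁ + 1ξ₂.
Selectivity: 1ξ₁ / (1ξ₂) = 6.69 → ξ₁ = 6.69 ξ₂.
Substitute: (1·6.69 + 1) ξ₂ = 508 → ξ₂ = 66.05 mol, ξ₁ = 441.9 mol.
Outlet amounts (n = n₀ + Σ ν·ξ):
  B: 765 − 1(441.9) − 1(66.05) = 257
  E: 2090 − 3(441.9) − 2(66.05) = 632.2
  G: 0 + 1(441.9) = 441.9
  D: 0 + 1(66.05) = 66.05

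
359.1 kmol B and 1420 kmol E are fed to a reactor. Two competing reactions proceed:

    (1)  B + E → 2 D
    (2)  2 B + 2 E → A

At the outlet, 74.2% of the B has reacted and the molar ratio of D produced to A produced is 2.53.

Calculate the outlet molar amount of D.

206 kmol

Conversion of B: B consumed = 0.742 × 359.1 = 266.5 kmol = 1ξ₁ + 2ξ₂.
Selectivity: 2ξ₁ / (1ξ₂) = 2.53 → ξ₁ = 1.265 ξ₂.
Substitute: (1·1.265 + 2) ξ₂ = 266.5 → ξ₂ = 81.61 kmol, ξ₁ = 103.2 kmol.
Outlet amounts (n = n₀ + Σ ν·ξ):
  B: 359.1 − 1(103.2) − 2(81.61) = 92.65
  E: 1420 − 1(103.2) − 2(81.61) = 1154
  D: 0 + 2(103.2) = 206.5
  A: 0 + 1(81.61) = 81.61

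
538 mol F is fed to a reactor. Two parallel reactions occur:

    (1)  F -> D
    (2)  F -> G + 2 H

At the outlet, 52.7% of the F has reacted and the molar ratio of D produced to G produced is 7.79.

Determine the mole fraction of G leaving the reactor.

0.0535

Conversion of F: F consumed = 0.527 × 538 = 283.5 mol = 1ξ₁ + 1ξ₂.
Selectivity: 1ξ₁ / (1ξ₂) = 7.79 → ξ₁ = 7.79 ξ₂.
Substitute: (1·7.79 + 1) ξ₂ = 283.5 → ξ₂ = 32.26 mol, ξ₁ = 251.3 mol.
Outlet amounts (n = n₀ + Σ ν·ξ):
  F: 538 − 1(251.3) − 1(32.26) = 254.5
  D: 0 + 1(251.3) = 251.3
  G: 0 + 1(32.26) = 32.26
  H: 0 + 2(32.26) = 64.51
Total out = 602.5 mol; y_G = 32.26 / 602.5 = 0.05354.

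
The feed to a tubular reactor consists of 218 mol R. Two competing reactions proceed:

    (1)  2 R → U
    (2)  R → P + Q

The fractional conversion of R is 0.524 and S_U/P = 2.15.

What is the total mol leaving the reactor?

193 mol

Conversion of R: R consumed = 0.524 × 218 = 114.2 mol = 2ξ₁ + 1ξ₂.
Selectivity: 1ξ₁ / (1ξ₂) = 2.15 → ξ₁ = 2.15 ξ₂.
Substitute: (2·2.15 + 1) ξ₂ = 114.2 → ξ₂ = 21.55 mol, ξ₁ = 46.34 mol.
Outlet amounts (n = n₀ + Σ ν·ξ):
  R: 218 − 2(46.34) − 1(21.55) = 103.8
  U: 0 + 1(46.34) = 46.34
  P: 0 + 1(21.55) = 21.55
  Q: 0 + 1(21.55) = 21.55
Total out = 103.8 + 46.34 + 21.55 + 21.55 = 193.2 mol.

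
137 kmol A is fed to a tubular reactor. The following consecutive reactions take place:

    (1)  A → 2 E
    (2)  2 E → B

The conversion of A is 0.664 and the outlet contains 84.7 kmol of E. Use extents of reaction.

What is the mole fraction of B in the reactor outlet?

0.271

Conversion of A: A consumed = 1ξ₁ = 0.664 × 137 → ξ₁ = 90.97 kmol.
E balance: n_E = 0 + 2ξ₁ − 2ξ₂ = 84.7 → ξ₂ = (2·90.97 − 84.7)/2 = 48.62 kmol.
Outlet amounts (n = n₀ + Σ ν·ξ):
  A: 137 − 1(90.97) = 46.03
  E: 0 + 2(90.97) − 2(48.62) = 84.7
  B: 0 + 1(48.62) = 48.62
Total out = 179.3 kmol; y_B = 48.62 / 179.3 = 0.2711.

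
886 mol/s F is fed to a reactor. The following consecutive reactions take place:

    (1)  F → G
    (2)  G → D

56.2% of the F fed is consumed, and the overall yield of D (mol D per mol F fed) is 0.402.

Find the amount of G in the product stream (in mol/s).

142 mol/s

Conversion of F: F consumed = 1ξ₁ = 0.562 × 886 → ξ₁ = 497.9 mol/s.
Yield of D: 1ξ₂ / 886 = 0.402 → ξ₂ = 356.2 mol/s.
Outlet amounts (n = n₀ + Σ ν·ξ):
  F: 886 − 1(497.9) = 388.1
  G: 0 + 1(497.9) − 1(356.2) = 141.8
  D: 0 + 1(356.2) = 356.2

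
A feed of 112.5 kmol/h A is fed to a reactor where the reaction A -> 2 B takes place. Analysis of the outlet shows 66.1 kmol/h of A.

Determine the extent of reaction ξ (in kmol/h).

For A: n = n₀ − 1ξ → 66.1 = 112.5 − 1ξ, giving ξ = 46.4 kmol/h.
Outlet amounts (n = n₀ + ν ξ):
  A: 112.5 − 1(46.4) = 66.1
  B: 0 + 2(46.4) = 92.8

ξ = 46.4 kmol/h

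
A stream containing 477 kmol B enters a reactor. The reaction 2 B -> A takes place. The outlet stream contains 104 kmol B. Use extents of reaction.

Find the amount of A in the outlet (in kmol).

186 kmol

For B: n = n₀ − 2ξ → 104 = 477 − 2ξ, giving ξ = 186.5 kmol.
Outlet amounts (n = n₀ + ν ξ):
  B: 477 − 2(186.5) = 104
  A: 0 + 1(186.5) = 186.5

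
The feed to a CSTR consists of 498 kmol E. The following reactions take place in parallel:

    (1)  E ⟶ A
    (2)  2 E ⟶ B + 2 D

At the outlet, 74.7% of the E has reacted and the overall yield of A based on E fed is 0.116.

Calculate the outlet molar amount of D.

Yield of A: 1ξ₁ / 498 = 0.116 → ξ₁ = 57.77 kmol.
Conversion of E: 1ξ₁ + 2ξ₂ = 0.747 × 498 = 372 → ξ₂ = 157.1 kmol.
Outlet amounts (n = n₀ + Σ ν·ξ):
  E: 498 − 1(57.77) − 2(157.1) = 126
  A: 0 + 1(57.77) = 57.77
  B: 0 + 1(157.1) = 157.1
  D: 0 + 2(157.1) = 314.2

314 kmol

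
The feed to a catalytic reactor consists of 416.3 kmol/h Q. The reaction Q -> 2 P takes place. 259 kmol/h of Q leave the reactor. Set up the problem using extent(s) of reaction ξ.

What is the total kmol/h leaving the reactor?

For Q: n = n₀ − 1ξ → 259 = 416.3 − 1ξ, giving ξ = 157.3 kmol/h.
Outlet amounts (n = n₀ + ν ξ):
  Q: 416.3 − 1(157.3) = 259
  P: 0 + 2(157.3) = 314.6
Total out = 259 + 314.6 = 573.6 kmol/h.

574 kmol/h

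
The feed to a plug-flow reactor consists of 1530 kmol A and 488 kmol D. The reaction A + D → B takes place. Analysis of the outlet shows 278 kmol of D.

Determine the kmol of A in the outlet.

1320 kmol

For D: n = n₀ − 1ξ → 278 = 488 − 1ξ, giving ξ = 210 kmol.
Outlet amounts (n = n₀ + ν ξ):
  A: 1530 − 1(210) = 1320
  D: 488 − 1(210) = 278
  B: 0 + 1(210) = 210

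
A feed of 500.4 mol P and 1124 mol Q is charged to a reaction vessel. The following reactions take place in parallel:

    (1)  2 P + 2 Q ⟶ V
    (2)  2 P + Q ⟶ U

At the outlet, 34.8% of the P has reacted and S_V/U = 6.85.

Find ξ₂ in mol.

ξ₂ = 11.1 mol

Conversion of P: P consumed = 0.348 × 500.4 = 174.1 mol = 2ξ₁ + 2ξ₂.
Selectivity: 1ξ₁ / (1ξ₂) = 6.85 → ξ₁ = 6.85 ξ₂.
Substitute: (2·6.85 + 2) ξ₂ = 174.1 → ξ₂ = 11.09 mol, ξ₁ = 75.98 mol.
Outlet amounts (n = n₀ + Σ ν·ξ):
  P: 500.4 − 2(75.98) − 2(11.09) = 326.3
  Q: 1124 − 2(75.98) − 1(11.09) = 961
  V: 0 + 1(75.98) = 75.98
  U: 0 + 1(11.09) = 11.09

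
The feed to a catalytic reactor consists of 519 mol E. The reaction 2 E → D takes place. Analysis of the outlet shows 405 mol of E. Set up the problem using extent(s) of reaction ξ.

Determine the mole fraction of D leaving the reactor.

For E: n = n₀ − 2ξ → 405 = 519 − 2ξ, giving ξ = 57 mol.
Outlet amounts (n = n₀ + ν ξ):
  E: 519 − 2(57) = 405
  D: 0 + 1(57) = 57
Total out = 462 mol; y_D = 57 / 462 = 0.1234.

0.123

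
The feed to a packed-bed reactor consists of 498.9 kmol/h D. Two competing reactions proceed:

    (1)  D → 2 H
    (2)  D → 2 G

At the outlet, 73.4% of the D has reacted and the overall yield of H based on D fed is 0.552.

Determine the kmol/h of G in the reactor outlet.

457 kmol/h

Yield of H: 2ξ₁ / 498.9 = 0.552 → ξ₁ = 137.7 kmol/h.
Conversion of D: 1ξ₁ + 1ξ₂ = 0.734 × 498.9 = 366.2 → ξ₂ = 228.5 kmol/h.
Outlet amounts (n = n₀ + Σ ν·ξ):
  D: 498.9 − 1(137.7) − 1(228.5) = 132.7
  H: 0 + 2(137.7) = 275.4
  G: 0 + 2(228.5) = 457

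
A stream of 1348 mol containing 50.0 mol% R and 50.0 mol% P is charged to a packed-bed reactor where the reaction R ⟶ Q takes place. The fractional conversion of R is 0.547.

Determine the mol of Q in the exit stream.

R reacted = 0.547 × 674 = 368.7 mol; ν_R = −1, so ξ = 368.7/1 = 368.7 mol.
Outlet amounts (n = n₀ + ν ξ):
  R: 674 − 1(368.7) = 305.3
  Q: 0 + 1(368.7) = 368.7
  P: 674 (inert)

369 mol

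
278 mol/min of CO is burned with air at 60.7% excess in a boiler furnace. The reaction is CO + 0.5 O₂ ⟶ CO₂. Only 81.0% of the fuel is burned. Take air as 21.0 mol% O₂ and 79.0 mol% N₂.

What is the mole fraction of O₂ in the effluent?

0.0901

Stoichiometric O₂ = 0.5 × 278 = 139 mol/min; O₂ fed = 139 × 1.607 = 223.4 mol/min.
N₂ fed = 223.4 × 79/21 = 840.3 mol/min.
Fuel reacted = 0.81 × 278 → ξ = 225.2 mol/min.
Outlet (n = n₀ + ν ξ):
  CO: 278 − 1(225.2) = 52.82
  O₂: 223.4 − 0.5(225.2) = 110.8
  N₂: 840.3 (inert)
  CO₂: 0 + 1(225.2) = 225.2
Total out = 1229 mol/min; y_O₂ = 110.8 / 1229 = 0.09013.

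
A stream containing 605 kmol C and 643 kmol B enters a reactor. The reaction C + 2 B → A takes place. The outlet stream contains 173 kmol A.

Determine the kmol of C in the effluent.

For A: n = n₀ + 1ξ → 173 = 0 + 1ξ, giving ξ = 173 kmol.
Outlet amounts (n = n₀ + ν ξ):
  C: 605 − 1(173) = 432
  B: 643 − 2(173) = 297
  A: 0 + 1(173) = 173

432 kmol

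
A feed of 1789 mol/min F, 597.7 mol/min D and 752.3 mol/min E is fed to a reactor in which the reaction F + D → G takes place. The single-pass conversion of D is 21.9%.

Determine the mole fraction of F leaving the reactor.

0.551

D reacted = 0.219 × 597.7 = 130.9 mol/min; ν_D = −1, so ξ = 130.9/1 = 130.9 mol/min.
Outlet amounts (n = n₀ + ν ξ):
  F: 1789 − 1(130.9) = 1658
  D: 597.7 − 1(130.9) = 466.8
  G: 0 + 1(130.9) = 130.9
  E: 752.3 (inert)
Total out = 3008 mol/min; y_F = 1658 / 3008 = 0.5512.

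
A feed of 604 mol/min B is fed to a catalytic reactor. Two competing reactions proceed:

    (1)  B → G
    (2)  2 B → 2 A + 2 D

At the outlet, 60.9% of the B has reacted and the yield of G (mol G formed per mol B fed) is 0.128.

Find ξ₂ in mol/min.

ξ₂ = 145 mol/min

Yield of G: 1ξ₁ / 604 = 0.128 → ξ₁ = 77.31 mol/min.
Conversion of B: 1ξ₁ + 2ξ₂ = 0.609 × 604 = 367.8 → ξ₂ = 145.3 mol/min.
Outlet amounts (n = n₀ + Σ ν·ξ):
  B: 604 − 1(77.31) − 2(145.3) = 236.2
  G: 0 + 1(77.31) = 77.31
  A: 0 + 2(145.3) = 290.5
  D: 0 + 2(145.3) = 290.5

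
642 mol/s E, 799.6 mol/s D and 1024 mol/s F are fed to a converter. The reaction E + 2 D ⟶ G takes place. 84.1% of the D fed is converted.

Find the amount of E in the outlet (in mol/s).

D reacted = 0.841 × 799.6 = 672.5 mol/s; ν_D = −2, so ξ = 672.5/2 = 336.2 mol/s.
Outlet amounts (n = n₀ + ν ξ):
  E: 642 − 1(336.2) = 305.8
  D: 799.6 − 2(336.2) = 127.1
  G: 0 + 1(336.2) = 336.2
  F: 1024 (inert)

306 mol/s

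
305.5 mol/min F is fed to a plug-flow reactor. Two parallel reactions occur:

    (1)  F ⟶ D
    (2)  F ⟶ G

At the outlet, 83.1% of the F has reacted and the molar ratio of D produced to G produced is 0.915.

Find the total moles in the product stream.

Conversion of F: F consumed = 0.831 × 305.5 = 253.9 mol/min = 1ξ₁ + 1ξ₂.
Selectivity: 1ξ₁ / (1ξ₂) = 0.915 → ξ₁ = 0.915 ξ₂.
Substitute: (1·0.915 + 1) ξ₂ = 253.9 → ξ₂ = 132.6 mol/min, ξ₁ = 121.3 mol/min.
Outlet amounts (n = n₀ + Σ ν·ξ):
  F: 305.5 − 1(121.3) − 1(132.6) = 51.63
  D: 0 + 1(121.3) = 121.3
  G: 0 + 1(132.6) = 132.6
Total out = 51.63 + 121.3 + 132.6 = 305.5 mol/min.

306 mol/min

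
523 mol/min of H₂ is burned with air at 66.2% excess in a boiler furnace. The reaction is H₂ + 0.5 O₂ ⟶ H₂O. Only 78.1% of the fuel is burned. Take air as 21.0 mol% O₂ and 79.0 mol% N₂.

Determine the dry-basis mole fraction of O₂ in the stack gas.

0.116

Stoichiometric O₂ = 0.5 × 523 = 261.5 mol/min; O₂ fed = 261.5 × 1.662 = 434.6 mol/min.
N₂ fed = 434.6 × 79/21 = 1635 mol/min.
Fuel reacted = 0.781 × 523 → ξ = 408.5 mol/min.
Outlet (n = n₀ + ν ξ):
  H₂: 523 − 1(408.5) = 114.5
  O₂: 434.6 − 0.5(408.5) = 230.4
  N₂: 1635 (inert)
  H₂O: 0 + 1(408.5) = 408.5
Dry total = 1980 mol/min; y_O₂ (dry) = 230.4 / 1980 = 0.1164.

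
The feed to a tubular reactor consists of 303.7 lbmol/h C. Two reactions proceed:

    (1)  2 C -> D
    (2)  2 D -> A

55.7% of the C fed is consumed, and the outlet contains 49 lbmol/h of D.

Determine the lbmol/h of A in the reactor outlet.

17.8 lbmol/h

Conversion of C: C consumed = 2ξ₁ = 0.557 × 303.7 → ξ₁ = 84.58 lbmol/h.
D balance: n_D = 0 + 1ξ₁ − 2ξ₂ = 49 → ξ₂ = (1·84.58 − 49)/2 = 17.79 lbmol/h.
Outlet amounts (n = n₀ + Σ ν·ξ):
  C: 303.7 − 2(84.58) = 134.5
  D: 0 + 1(84.58) − 2(17.79) = 49
  A: 0 + 1(17.79) = 17.79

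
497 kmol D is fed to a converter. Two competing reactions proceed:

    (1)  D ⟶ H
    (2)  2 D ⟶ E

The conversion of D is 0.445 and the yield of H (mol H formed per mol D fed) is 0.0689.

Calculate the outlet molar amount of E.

93.5 kmol

Yield of H: 1ξ₁ / 497 = 0.0689 → ξ₁ = 34.24 kmol.
Conversion of D: 1ξ₁ + 2ξ₂ = 0.445 × 497 = 221.2 → ξ₂ = 93.46 kmol.
Outlet amounts (n = n₀ + Σ ν·ξ):
  D: 497 − 1(34.24) − 2(93.46) = 275.8
  H: 0 + 1(34.24) = 34.24
  E: 0 + 1(93.46) = 93.46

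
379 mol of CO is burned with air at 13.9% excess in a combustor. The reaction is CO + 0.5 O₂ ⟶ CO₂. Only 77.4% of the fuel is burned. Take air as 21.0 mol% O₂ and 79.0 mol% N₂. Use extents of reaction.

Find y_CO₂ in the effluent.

Stoichiometric O₂ = 0.5 × 379 = 189.5 mol; O₂ fed = 189.5 × 1.139 = 215.8 mol.
N₂ fed = 215.8 × 79/21 = 812 mol.
Fuel reacted = 0.774 × 379 → ξ = 293.3 mol.
Outlet (n = n₀ + ν ξ):
  CO: 379 − 1(293.3) = 85.65
  O₂: 215.8 − 0.5(293.3) = 69.17
  N₂: 812 (inert)
  CO₂: 0 + 1(293.3) = 293.3
Total out = 1260 mol; y_CO₂ = 293.3 / 1260 = 0.2328.

0.233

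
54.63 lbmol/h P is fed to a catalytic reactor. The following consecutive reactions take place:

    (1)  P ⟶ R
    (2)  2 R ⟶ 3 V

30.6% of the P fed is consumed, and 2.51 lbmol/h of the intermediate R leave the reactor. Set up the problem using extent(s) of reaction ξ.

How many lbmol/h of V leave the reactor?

Conversion of P: P consumed = 1ξ₁ = 0.306 × 54.63 → ξ₁ = 16.72 lbmol/h.
R balance: n_R = 0 + 1ξ₁ − 2ξ₂ = 2.51 → ξ₂ = (1·16.72 − 2.51)/2 = 7.103 lbmol/h.
Outlet amounts (n = n₀ + Σ ν·ξ):
  P: 54.63 − 1(16.72) = 37.91
  R: 0 + 1(16.72) − 2(7.103) = 2.51
  V: 0 + 3(7.103) = 21.31

21.3 lbmol/h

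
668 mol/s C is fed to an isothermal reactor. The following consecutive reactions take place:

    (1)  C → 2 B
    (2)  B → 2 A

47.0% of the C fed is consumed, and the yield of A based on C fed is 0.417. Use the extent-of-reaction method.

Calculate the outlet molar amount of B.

489 mol/s

Conversion of C: C consumed = 1ξ₁ = 0.47 × 668 → ξ₁ = 314 mol/s.
Yield of A: 2ξ₂ / 668 = 0.417 → ξ₂ = 139.3 mol/s.
Outlet amounts (n = n₀ + Σ ν·ξ):
  C: 668 − 1(314) = 354
  B: 0 + 2(314) − 1(139.3) = 488.6
  A: 0 + 2(139.3) = 278.6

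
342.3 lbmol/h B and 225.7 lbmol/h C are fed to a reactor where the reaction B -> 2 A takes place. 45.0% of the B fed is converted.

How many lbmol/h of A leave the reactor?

B reacted = 0.45 × 342.3 = 154 lbmol/h; ν_B = −1, so ξ = 154/1 = 154 lbmol/h.
Outlet amounts (n = n₀ + ν ξ):
  B: 342.3 − 1(154) = 188.3
  A: 0 + 2(154) = 308.1
  C: 225.7 (inert)

308 lbmol/h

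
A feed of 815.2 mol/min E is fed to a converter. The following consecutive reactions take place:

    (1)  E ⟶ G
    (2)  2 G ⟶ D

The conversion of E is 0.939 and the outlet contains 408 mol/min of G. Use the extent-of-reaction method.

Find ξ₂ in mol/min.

ξ₂ = 179 mol/min

Conversion of E: E consumed = 1ξ₁ = 0.939 × 815.2 → ξ₁ = 765.5 mol/min.
G balance: n_G = 0 + 1ξ₁ − 2ξ₂ = 408 → ξ₂ = (1·765.5 − 408)/2 = 178.7 mol/min.
Outlet amounts (n = n₀ + Σ ν·ξ):
  E: 815.2 − 1(765.5) = 49.73
  G: 0 + 1(765.5) − 2(178.7) = 408
  D: 0 + 1(178.7) = 178.7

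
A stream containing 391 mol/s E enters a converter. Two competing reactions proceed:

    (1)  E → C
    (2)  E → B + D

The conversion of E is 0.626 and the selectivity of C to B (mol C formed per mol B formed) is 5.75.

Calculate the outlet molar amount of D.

36.3 mol/s

Conversion of E: E consumed = 0.626 × 391 = 244.8 mol/s = 1ξ₁ + 1ξ₂.
Selectivity: 1ξ₁ / (1ξ₂) = 5.75 → ξ₁ = 5.75 ξ₂.
Substitute: (1·5.75 + 1) ξ₂ = 244.8 → ξ₂ = 36.26 mol/s, ξ₁ = 208.5 mol/s.
Outlet amounts (n = n₀ + Σ ν·ξ):
  E: 391 − 1(208.5) − 1(36.26) = 146.2
  C: 0 + 1(208.5) = 208.5
  B: 0 + 1(36.26) = 36.26
  D: 0 + 1(36.26) = 36.26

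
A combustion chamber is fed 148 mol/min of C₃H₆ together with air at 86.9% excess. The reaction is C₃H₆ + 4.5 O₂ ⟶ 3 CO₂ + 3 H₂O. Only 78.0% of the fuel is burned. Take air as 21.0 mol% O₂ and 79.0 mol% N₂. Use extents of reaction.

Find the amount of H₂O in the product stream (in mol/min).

Stoichiometric O₂ = 4.5 × 148 = 666 mol/min; O₂ fed = 666 × 1.869 = 1245 mol/min.
N₂ fed = 1245 × 79/21 = 4683 mol/min.
Fuel reacted = 0.78 × 148 → ξ = 115.4 mol/min.
Outlet (n = n₀ + ν ξ):
  C₃H₆: 148 − 1(115.4) = 32.56
  O₂: 1245 − 4.5(115.4) = 725.3
  N₂: 4683 (inert)
  CO₂: 0 + 3(115.4) = 346.3
  H₂O: 0 + 3(115.4) = 346.3

346 mol/min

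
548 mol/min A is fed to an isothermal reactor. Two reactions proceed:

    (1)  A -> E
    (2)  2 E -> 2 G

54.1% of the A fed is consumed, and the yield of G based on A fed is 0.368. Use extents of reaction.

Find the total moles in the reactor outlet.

548 mol/min

Conversion of A: A consumed = 1ξ₁ = 0.541 × 548 → ξ₁ = 296.5 mol/min.
Yield of G: 2ξ₂ / 548 = 0.368 → ξ₂ = 100.8 mol/min.
Outlet amounts (n = n₀ + Σ ν·ξ):
  A: 548 − 1(296.5) = 251.5
  E: 0 + 1(296.5) − 2(100.8) = 94.8
  G: 0 + 2(100.8) = 201.7
Total out = 251.5 + 94.8 + 201.7 = 548 mol/min.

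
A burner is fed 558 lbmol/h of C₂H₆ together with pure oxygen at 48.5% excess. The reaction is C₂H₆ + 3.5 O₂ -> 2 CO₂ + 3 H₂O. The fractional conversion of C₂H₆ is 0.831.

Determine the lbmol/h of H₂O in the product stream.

Stoichiometric O₂ = 3.5 × 558 = 1953 lbmol/h; O₂ fed = 1953 × 1.485 = 2900 lbmol/h.
Fuel reacted = 0.831 × 558 → ξ = 463.7 lbmol/h.
Outlet (n = n₀ + ν ξ):
  C₂H₆: 558 − 1(463.7) = 94.3
  O₂: 2900 − 3.5(463.7) = 1277
  CO₂: 0 + 2(463.7) = 927.4
  H₂O: 0 + 3(463.7) = 1391

1390 lbmol/h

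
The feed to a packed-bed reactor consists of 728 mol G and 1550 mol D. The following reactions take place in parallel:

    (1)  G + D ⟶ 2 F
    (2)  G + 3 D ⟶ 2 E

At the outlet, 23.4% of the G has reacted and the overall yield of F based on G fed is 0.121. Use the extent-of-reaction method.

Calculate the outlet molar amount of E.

253 mol

Yield of F: 2ξ₁ / 728 = 0.121 → ξ₁ = 44.04 mol.
Conversion of G: 1ξ₁ + 1ξ₂ = 0.234 × 728 = 170.4 → ξ₂ = 126.3 mol.
Outlet amounts (n = n₀ + Σ ν·ξ):
  G: 728 − 1(44.04) − 1(126.3) = 557.6
  D: 1550 − 1(44.04) − 3(126.3) = 1127
  F: 0 + 2(44.04) = 88.09
  E: 0 + 2(126.3) = 252.6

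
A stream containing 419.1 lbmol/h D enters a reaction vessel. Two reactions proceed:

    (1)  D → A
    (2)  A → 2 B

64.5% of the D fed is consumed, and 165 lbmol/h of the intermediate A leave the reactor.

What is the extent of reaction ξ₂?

Conversion of D: D consumed = 1ξ₁ = 0.645 × 419.1 → ξ₁ = 270.3 lbmol/h.
A balance: n_A = 0 + 1ξ₁ − 1ξ₂ = 165 → ξ₂ = (1·270.3 − 165)/1 = 105.3 lbmol/h.
Outlet amounts (n = n₀ + Σ ν·ξ):
  D: 419.1 − 1(270.3) = 148.8
  A: 0 + 1(270.3) − 1(105.3) = 165
  B: 0 + 2(105.3) = 210.6

ξ₂ = 105 lbmol/h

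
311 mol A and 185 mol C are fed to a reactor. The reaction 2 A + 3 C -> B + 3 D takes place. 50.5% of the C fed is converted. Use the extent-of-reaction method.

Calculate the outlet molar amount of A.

249 mol

C reacted = 0.505 × 185 = 93.42 mol; ν_C = −3, so ξ = 93.42/3 = 31.14 mol.
Outlet amounts (n = n₀ + ν ξ):
  A: 311 − 2(31.14) = 248.7
  C: 185 − 3(31.14) = 91.58
  B: 0 + 1(31.14) = 31.14
  D: 0 + 3(31.14) = 93.42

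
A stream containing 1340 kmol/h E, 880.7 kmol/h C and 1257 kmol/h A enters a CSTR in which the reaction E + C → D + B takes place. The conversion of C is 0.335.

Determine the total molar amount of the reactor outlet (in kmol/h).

3480 kmol/h

C reacted = 0.335 × 880.7 = 295 kmol/h; ν_C = −1, so ξ = 295/1 = 295 kmol/h.
Outlet amounts (n = n₀ + ν ξ):
  E: 1340 − 1(295) = 1045
  C: 880.7 − 1(295) = 585.7
  D: 0 + 1(295) = 295
  B: 0 + 1(295) = 295
  A: 1257 (inert)
Total out = 1045 + 585.7 + 295 + 295 + 1257 = 3478 kmol/h.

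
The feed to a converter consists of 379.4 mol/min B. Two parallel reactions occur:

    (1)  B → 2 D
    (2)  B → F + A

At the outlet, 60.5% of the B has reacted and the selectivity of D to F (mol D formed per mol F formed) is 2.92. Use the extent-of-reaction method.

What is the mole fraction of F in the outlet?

Conversion of B: B consumed = 0.605 × 379.4 = 229.5 mol/min = 1ξ₁ + 1ξ₂.
Selectivity: 2ξ₁ / (1ξ₂) = 2.92 → ξ₁ = 1.46 ξ₂.
Substitute: (1·1.46 + 1) ξ₂ = 229.5 → ξ₂ = 93.31 mol/min, ξ₁ = 136.2 mol/min.
Outlet amounts (n = n₀ + Σ ν·ξ):
  B: 379.4 − 1(136.2) − 1(93.31) = 149.9
  D: 0 + 2(136.2) = 272.5
  F: 0 + 1(93.31) = 93.31
  A: 0 + 1(93.31) = 93.31
Total out = 608.9 mol/min; y_F = 93.31 / 608.9 = 0.1532.

0.153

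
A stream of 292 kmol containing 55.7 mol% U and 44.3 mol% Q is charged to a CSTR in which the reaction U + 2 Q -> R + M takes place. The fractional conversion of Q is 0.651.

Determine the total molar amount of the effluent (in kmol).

Q reacted = 0.651 × 129.4 = 84.21 kmol; ν_Q = −2, so ξ = 84.21/2 = 42.11 kmol.
Outlet amounts (n = n₀ + ν ξ):
  U: 162.6 − 1(42.11) = 120.5
  Q: 129.4 − 2(42.11) = 45.15
  R: 0 + 1(42.11) = 42.11
  M: 0 + 1(42.11) = 42.11
Total out = 120.5 + 45.15 + 42.11 + 42.11 = 249.9 kmol.

250 kmol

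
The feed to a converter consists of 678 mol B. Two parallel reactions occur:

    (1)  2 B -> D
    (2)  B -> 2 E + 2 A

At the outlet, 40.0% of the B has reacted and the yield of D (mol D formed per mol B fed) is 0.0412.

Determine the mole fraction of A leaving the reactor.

0.332

Yield of D: 1ξ₁ / 678 = 0.0412 → ξ₁ = 27.93 mol.
Conversion of B: 2ξ₁ + 1ξ₂ = 0.4 × 678 = 271.2 → ξ₂ = 215.3 mol.
Outlet amounts (n = n₀ + Σ ν·ξ):
  B: 678 − 2(27.93) − 1(215.3) = 406.8
  D: 0 + 1(27.93) = 27.93
  E: 0 + 2(215.3) = 430.7
  A: 0 + 2(215.3) = 430.7
Total out = 1296 mol; y_A = 430.7 / 1296 = 0.3323.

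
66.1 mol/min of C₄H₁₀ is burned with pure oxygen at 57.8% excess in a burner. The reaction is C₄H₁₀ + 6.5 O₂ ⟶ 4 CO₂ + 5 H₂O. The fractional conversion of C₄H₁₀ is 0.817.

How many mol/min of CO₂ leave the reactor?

Stoichiometric O₂ = 6.5 × 66.1 = 429.6 mol/min; O₂ fed = 429.6 × 1.578 = 678 mol/min.
Fuel reacted = 0.817 × 66.1 → ξ = 54 mol/min.
Outlet (n = n₀ + ν ξ):
  C₄H₁₀: 66.1 − 1(54) = 12.1
  O₂: 678 − 6.5(54) = 327
  CO₂: 0 + 4(54) = 216
  H₂O: 0 + 5(54) = 270

216 mol/min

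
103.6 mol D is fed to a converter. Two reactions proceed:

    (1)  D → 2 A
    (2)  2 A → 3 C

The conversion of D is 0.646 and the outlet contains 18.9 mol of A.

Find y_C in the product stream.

0.756

Conversion of D: D consumed = 1ξ₁ = 0.646 × 103.6 → ξ₁ = 66.93 mol.
A balance: n_A = 0 + 2ξ₁ − 2ξ₂ = 18.9 → ξ₂ = (2·66.93 − 18.9)/2 = 57.48 mol.
Outlet amounts (n = n₀ + Σ ν·ξ):
  D: 103.6 − 1(66.93) = 36.67
  A: 0 + 2(66.93) − 2(57.48) = 18.9
  C: 0 + 3(57.48) = 172.4
Total out = 228 mol; y_C = 172.4 / 228 = 0.7563.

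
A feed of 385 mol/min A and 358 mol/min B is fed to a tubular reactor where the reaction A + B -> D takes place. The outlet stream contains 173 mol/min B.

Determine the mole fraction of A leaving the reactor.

For B: n = n₀ − 1ξ → 173 = 358 − 1ξ, giving ξ = 185 mol/min.
Outlet amounts (n = n₀ + ν ξ):
  A: 385 − 1(185) = 200
  B: 358 − 1(185) = 173
  D: 0 + 1(185) = 185
Total out = 558 mol/min; y_A = 200 / 558 = 0.3584.

0.358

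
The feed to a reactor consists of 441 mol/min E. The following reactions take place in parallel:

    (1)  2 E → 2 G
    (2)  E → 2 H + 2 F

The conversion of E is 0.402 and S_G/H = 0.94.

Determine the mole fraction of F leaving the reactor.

Conversion of E: E consumed = 0.402 × 441 = 177.3 mol/min = 2ξ₁ + 1ξ₂.
Selectivity: 2ξ₁ / (2ξ₂) = 0.94 → ξ₁ = 0.94 ξ₂.
Substitute: (2·0.94 + 1) ξ₂ = 177.3 → ξ₂ = 61.56 mol/min, ξ₁ = 57.86 mol/min.
Outlet amounts (n = n₀ + Σ ν·ξ):
  E: 441 − 2(57.86) − 1(61.56) = 263.7
  G: 0 + 2(57.86) = 115.7
  H: 0 + 2(61.56) = 123.1
  F: 0 + 2(61.56) = 123.1
Total out = 625.7 mol/min; y_F = 123.1 / 625.7 = 0.1968.

0.197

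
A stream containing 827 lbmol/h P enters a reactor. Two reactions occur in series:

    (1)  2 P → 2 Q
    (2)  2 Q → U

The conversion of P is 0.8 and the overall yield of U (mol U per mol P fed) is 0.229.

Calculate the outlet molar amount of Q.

283 lbmol/h

Conversion of P: P consumed = 2ξ₁ = 0.8 × 827 → ξ₁ = 330.8 lbmol/h.
Yield of U: 1ξ₂ / 827 = 0.229 → ξ₂ = 189.4 lbmol/h.
Outlet amounts (n = n₀ + Σ ν·ξ):
  P: 827 − 2(330.8) = 165.4
  Q: 0 + 2(330.8) − 2(189.4) = 282.8
  U: 0 + 1(189.4) = 189.4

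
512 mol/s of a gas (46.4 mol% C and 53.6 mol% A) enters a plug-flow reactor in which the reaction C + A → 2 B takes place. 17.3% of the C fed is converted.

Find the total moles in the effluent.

512 mol/s

C reacted = 0.173 × 237.6 = 41.1 mol/s; ν_C = −1, so ξ = 41.1/1 = 41.1 mol/s.
Outlet amounts (n = n₀ + ν ξ):
  C: 237.6 − 1(41.1) = 196.5
  A: 274.4 − 1(41.1) = 233.3
  B: 0 + 2(41.1) = 82.2
Total out = 196.5 + 233.3 + 82.2 = 512 mol/s.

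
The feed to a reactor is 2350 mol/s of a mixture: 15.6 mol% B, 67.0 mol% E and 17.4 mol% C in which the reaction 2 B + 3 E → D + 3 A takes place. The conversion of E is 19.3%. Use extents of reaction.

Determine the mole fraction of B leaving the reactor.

E reacted = 0.193 × 1574 = 303.9 mol/s; ν_E = −3, so ξ = 303.9/3 = 101.3 mol/s.
Outlet amounts (n = n₀ + ν ξ):
  B: 366.6 − 2(101.3) = 164
  E: 1574 − 3(101.3) = 1271
  D: 0 + 1(101.3) = 101.3
  A: 0 + 3(101.3) = 303.9
  C: 408.9 (inert)
Total out = 2249 mol/s; y_B = 164 / 2249 = 0.07294.

0.0729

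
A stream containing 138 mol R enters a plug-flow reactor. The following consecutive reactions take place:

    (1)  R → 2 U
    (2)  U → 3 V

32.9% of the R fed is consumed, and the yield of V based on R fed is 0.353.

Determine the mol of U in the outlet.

Conversion of R: R consumed = 1ξ₁ = 0.329 × 138 → ξ₁ = 45.4 mol.
Yield of V: 3ξ₂ / 138 = 0.353 → ξ₂ = 16.24 mol.
Outlet amounts (n = n₀ + Σ ν·ξ):
  R: 138 − 1(45.4) = 92.6
  U: 0 + 2(45.4) − 1(16.24) = 74.57
  V: 0 + 3(16.24) = 48.71

74.6 mol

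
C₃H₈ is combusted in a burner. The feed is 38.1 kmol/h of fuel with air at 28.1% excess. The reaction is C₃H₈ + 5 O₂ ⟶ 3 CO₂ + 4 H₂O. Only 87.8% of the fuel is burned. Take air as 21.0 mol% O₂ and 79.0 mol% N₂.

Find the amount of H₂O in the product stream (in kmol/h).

134 kmol/h

Stoichiometric O₂ = 5 × 38.1 = 190.5 kmol/h; O₂ fed = 190.5 × 1.281 = 244 kmol/h.
N₂ fed = 244 × 79/21 = 918 kmol/h.
Fuel reacted = 0.878 × 38.1 → ξ = 33.45 kmol/h.
Outlet (n = n₀ + ν ξ):
  C₃H₈: 38.1 − 1(33.45) = 4.648
  O₂: 244 − 5(33.45) = 76.77
  N₂: 918 (inert)
  CO₂: 0 + 3(33.45) = 100.4
  H₂O: 0 + 4(33.45) = 133.8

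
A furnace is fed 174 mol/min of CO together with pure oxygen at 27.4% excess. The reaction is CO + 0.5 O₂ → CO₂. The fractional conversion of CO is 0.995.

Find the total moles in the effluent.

198 mol/min

Stoichiometric O₂ = 0.5 × 174 = 87 mol/min; O₂ fed = 87 × 1.274 = 110.8 mol/min.
Fuel reacted = 0.995 × 174 → ξ = 173.1 mol/min.
Outlet (n = n₀ + ν ξ):
  CO: 174 − 1(173.1) = 0.87
  O₂: 110.8 − 0.5(173.1) = 24.27
  CO₂: 0 + 1(173.1) = 173.1
Total out = 0.87 + 24.27 + 173.1 = 198.3 mol/min.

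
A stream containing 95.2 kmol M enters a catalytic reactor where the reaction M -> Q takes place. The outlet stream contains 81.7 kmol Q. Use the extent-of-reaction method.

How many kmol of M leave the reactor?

13.5 kmol

For Q: n = n₀ + 1ξ → 81.7 = 0 + 1ξ, giving ξ = 81.7 kmol.
Outlet amounts (n = n₀ + ν ξ):
  M: 95.2 − 1(81.7) = 13.5
  Q: 0 + 1(81.7) = 81.7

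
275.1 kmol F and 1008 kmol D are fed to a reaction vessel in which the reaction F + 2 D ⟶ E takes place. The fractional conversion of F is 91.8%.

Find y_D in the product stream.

0.646

F reacted = 0.918 × 275.1 = 252.5 kmol; ν_F = −1, so ξ = 252.5/1 = 252.5 kmol.
Outlet amounts (n = n₀ + ν ξ):
  F: 275.1 − 1(252.5) = 22.56
  D: 1008 − 2(252.5) = 502.9
  E: 0 + 1(252.5) = 252.5
Total out = 778 kmol; y_D = 502.9 / 778 = 0.6464.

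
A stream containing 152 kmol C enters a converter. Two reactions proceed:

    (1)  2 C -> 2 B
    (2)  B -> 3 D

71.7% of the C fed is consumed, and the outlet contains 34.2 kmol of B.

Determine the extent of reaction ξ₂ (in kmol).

ξ₂ = 74.8 kmol

Conversion of C: C consumed = 2ξ₁ = 0.717 × 152 → ξ₁ = 54.49 kmol.
B balance: n_B = 0 + 2ξ₁ − 1ξ₂ = 34.2 → ξ₂ = (2·54.49 − 34.2)/1 = 74.78 kmol.
Outlet amounts (n = n₀ + Σ ν·ξ):
  C: 152 − 2(54.49) = 43.02
  B: 0 + 2(54.49) − 1(74.78) = 34.2
  D: 0 + 3(74.78) = 224.4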